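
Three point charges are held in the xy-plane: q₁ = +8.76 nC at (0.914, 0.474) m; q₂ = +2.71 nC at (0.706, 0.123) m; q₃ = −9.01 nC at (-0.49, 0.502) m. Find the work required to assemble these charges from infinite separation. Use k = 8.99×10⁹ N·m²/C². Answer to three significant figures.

The work to assemble the configuration equals its total potential energy, U = Σ kqᵢqⱼ/rᵢⱼ over all pairs.
Pair separations: r₁₂ = 0.408 m, r₁₃ = 1.40 m, r₂₃ = 1.25 m.
U = (5.23×10⁻⁷) + (-5.05×10⁻⁷) + (-1.75×10⁻⁷) = -1.57×10⁻⁷ J.

-1.57×10⁻⁷ J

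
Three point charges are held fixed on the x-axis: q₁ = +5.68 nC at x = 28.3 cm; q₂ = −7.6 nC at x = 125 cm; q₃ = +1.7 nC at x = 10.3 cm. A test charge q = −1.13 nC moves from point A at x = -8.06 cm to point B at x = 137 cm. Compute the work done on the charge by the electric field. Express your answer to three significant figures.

-7.71×10⁻⁷ J

The work done by the electric force is W_field = −ΔU = −q(V_B − V_A) = q(V_A − V_B).
At A: distances to the source charges are 0.364 m, 1.33 m, 0.184 m; V_A = Σ kqᵢ/rᵢ = 172 V.
At B: distances to the source charges are 1.09 m, 0.120 m, 1.27 m; V_B = Σ kqᵢ/rᵢ = -510 V.
ΔV = V_B − V_A = -683 V.
W_field = −qΔV = −(-1.13×10⁻⁹ C)(-683 V) = -7.71×10⁻⁷ J.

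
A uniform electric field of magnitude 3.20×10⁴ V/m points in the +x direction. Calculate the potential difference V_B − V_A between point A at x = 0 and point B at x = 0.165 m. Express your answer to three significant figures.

-5280 V

In a uniform field, potential decreases in the direction of E: V_B − V_A = −E·Δx.
V_B − V_A = −(3.20×10⁴ V/m)(0.165 m) = -5280 V.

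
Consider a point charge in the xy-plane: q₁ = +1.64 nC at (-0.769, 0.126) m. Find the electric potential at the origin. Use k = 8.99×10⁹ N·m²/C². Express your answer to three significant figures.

18.9 V

Electric potential is a scalar, so the contributions from each charge add algebraically: V = Σ kqᵢ/rᵢ.
Distances from the field point to each charge: r₁ = 0.779 m.
V = k[(1.64×10⁻⁹)/(0.779)] = 18.9 V.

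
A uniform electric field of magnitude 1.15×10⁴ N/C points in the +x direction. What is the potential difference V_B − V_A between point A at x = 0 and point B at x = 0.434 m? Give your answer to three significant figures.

-4990 V

In a uniform field, potential decreases in the direction of E: V_B − V_A = −E·Δx.
V_B − V_A = −(1.15×10⁴ V/m)(0.434 m) = -4990 V.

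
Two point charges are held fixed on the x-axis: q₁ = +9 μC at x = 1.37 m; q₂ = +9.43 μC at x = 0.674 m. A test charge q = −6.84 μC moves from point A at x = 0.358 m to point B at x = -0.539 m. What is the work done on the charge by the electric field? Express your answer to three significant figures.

-1.61 J

The work done by the electric force is W_field = −ΔU = −q(V_B − V_A) = q(V_A − V_B).
At A: distances to the source charges are 1.01 m, 0.316 m; V_A = Σ kqᵢ/rᵢ = 3.48×10⁵ V.
At B: distances to the source charges are 1.91 m, 1.21 m; V_B = Σ kqᵢ/rᵢ = 1.12×10⁵ V.
ΔV = V_B − V_A = -2.36×10⁵ V.
W_field = −qΔV = −(-6.84×10⁻⁶ C)(-2.36×10⁵ V) = -1.61 J.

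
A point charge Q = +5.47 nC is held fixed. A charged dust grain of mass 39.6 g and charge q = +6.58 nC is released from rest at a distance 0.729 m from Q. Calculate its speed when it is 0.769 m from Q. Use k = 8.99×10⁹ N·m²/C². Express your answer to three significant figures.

Only the electrostatic force acts, so mechanical energy is conserved: ½mv² = U₁ − U₂ = kQq(1/r₁ − 1/r₂).
U₁ − U₂ = (8.99×10⁹ N·m²/C²)(5.47×10⁻⁹ C)(6.58×10⁻⁹ C)(1/0.729 − 1/0.769) = 2.31×10⁻⁸ J.
v = √(2·2.31×10⁻⁸/0.0396) = 1.08×10⁻³ m/s.

1.08×10⁻³ m/s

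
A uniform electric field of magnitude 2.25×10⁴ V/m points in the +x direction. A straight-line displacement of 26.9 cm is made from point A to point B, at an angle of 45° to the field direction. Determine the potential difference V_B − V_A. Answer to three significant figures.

Only the component of displacement along E changes the potential: ΔV = −E·d·cosθ.
ΔV = −(2.25×10⁴ V/m)(0.269 m)cos45° = -4280 V.

-4280 V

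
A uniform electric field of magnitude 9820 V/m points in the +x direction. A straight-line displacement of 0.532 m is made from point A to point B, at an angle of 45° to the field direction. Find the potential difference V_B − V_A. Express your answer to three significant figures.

-3690 V

Only the component of displacement along E changes the potential: ΔV = −E·d·cosθ.
ΔV = −(9820 V/m)(0.532 m)cos45° = -3690 V.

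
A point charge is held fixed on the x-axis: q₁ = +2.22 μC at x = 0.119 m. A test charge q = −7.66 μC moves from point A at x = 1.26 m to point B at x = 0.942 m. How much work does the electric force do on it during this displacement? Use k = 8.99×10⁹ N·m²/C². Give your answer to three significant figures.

The work done by the electric force is W_field = −ΔU = −q(V_B − V_A) = q(V_A − V_B).
At A: distance to the source charge is 1.14 m; V_A = kq₁/r = 1.75×10⁴ V.
At B: distance to the source charge is 0.823 m; V_B = kq₁/r = 2.43×10⁴ V.
ΔV = V_B − V_A = 6760 V.
W_field = −qΔV = −(-7.66×10⁻⁶ C)(6760 V) = 0.0518 J.

0.0518 J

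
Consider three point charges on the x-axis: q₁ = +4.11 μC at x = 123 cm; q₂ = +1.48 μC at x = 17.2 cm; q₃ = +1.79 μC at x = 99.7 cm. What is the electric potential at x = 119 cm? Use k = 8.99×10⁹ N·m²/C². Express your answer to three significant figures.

Electric potential is a scalar, so the contributions from each charge add algebraically: V = Σ kqᵢ/rᵢ.
Distances from the field point to each charge: r₁ = 0.0400 m, r₂ = 1.02 m, r₃ = 0.193 m.
V = k[(4.11×10⁻⁶)/(0.0400) + (1.48×10⁻⁶)/(1.02) + (1.79×10⁻⁶)/(0.193)] = 1.02×10⁶ V.

1.02×10⁶ V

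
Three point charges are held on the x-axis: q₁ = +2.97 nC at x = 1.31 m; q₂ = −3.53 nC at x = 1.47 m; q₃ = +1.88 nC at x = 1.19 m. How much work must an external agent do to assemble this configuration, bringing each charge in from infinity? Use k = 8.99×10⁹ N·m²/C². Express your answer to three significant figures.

The assembly work is the sum of pairwise potential energies, U = Σ_{i<j} kqᵢqⱼ/rᵢⱼ.
Pair separations: r₁₂ = 0.160 m, r₁₃ = 0.120 m, r₂₃ = 0.280 m.
U = (-5.89×10⁻⁷) + (4.18×10⁻⁷) + (-2.13×10⁻⁷) = -3.84×10⁻⁷ J.

-3.84×10⁻⁷ J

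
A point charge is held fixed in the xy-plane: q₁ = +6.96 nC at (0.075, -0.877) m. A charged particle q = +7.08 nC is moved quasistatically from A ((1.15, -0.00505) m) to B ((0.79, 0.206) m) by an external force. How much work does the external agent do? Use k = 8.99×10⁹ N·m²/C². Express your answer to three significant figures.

2.13×10⁻⁸ J

For quasistatic motion the external work equals the change in potential energy: W_ext = qΔV = q(V_B − V_A).
At A: distance to the source charge is 1.38 m; V_A = kq₁/r = 45.2 V.
At B: distance to the source charge is 1.30 m; V_B = kq₁/r = 48.2 V.
ΔV = V_B − V_A = 3.01 V.
W_ext = qΔV = (7.08×10⁻⁹ C)(3.01 V) = 2.13×10⁻⁸ J.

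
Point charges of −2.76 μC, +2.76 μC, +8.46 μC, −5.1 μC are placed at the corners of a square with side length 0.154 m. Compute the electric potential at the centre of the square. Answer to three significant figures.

The total potential is the scalar sum of each charge's contribution, V = Σ kqᵢ/rᵢ.
The distance from each corner to the centre is a√2/2 = 0.109 m.
V = k[(-2.76×10⁻⁶)/(0.109) + (2.76×10⁻⁶)/(0.109) + (8.46×10⁻⁶)/(0.109) + (-5.10×10⁻⁶)/(0.109)] = 2.77×10⁵ V.

2.77×10⁵ V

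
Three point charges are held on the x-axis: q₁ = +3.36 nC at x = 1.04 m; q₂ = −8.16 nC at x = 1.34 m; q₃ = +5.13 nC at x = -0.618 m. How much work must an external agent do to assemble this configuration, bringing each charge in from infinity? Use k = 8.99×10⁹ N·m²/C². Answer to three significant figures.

The assembly work is the sum of pairwise potential energies, U = Σ_{i<j} kqᵢqⱼ/rᵢⱼ.
Pair separations: r₁₂ = 0.300 m, r₁₃ = 1.66 m, r₂₃ = 1.96 m.
U = (-8.22×10⁻⁷) + (9.35×10⁻⁸) + (-1.92×10⁻⁷) = -9.20×10⁻⁷ J.

-9.20×10⁻⁷ J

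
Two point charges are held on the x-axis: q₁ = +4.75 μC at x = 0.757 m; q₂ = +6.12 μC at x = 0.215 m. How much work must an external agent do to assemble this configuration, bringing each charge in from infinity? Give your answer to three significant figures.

0.482 J

The work to assemble the configuration equals its total potential energy, U = Σ kqᵢqⱼ/rᵢⱼ over all pairs.
Pair separations: r₁₂ = 0.542 m.
U = (0.482) = 0.482 J.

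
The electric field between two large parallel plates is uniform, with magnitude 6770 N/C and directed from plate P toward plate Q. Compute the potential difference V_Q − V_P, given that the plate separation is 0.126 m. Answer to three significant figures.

In a uniform field, potential decreases in the direction of E: ΔV = −E·d for a displacement d parallel to E.
Going from P to Q is a displacement of 0.126 m along the field, so V_Q − V_P = −Ed = -853 V.

-853 V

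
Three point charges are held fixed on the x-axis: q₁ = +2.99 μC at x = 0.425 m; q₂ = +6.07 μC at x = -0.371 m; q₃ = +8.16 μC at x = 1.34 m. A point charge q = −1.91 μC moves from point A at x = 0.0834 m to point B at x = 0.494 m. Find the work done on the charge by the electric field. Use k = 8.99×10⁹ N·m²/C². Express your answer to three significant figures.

The work done by the electric force is W_field = −ΔU = −q(V_B − V_A) = q(V_A − V_B).
At A: distances to the source charges are 0.342 m, 0.454 m, 1.26 m; V_A = Σ kqᵢ/rᵢ = 2.57×10⁵ V.
At B: distances to the source charges are 0.0690 m, 0.865 m, 0.846 m; V_B = Σ kqᵢ/rᵢ = 5.39×10⁵ V.
ΔV = V_B − V_A = 2.82×10⁵ V.
W_field = −qΔV = −(-1.91×10⁻⁶ C)(2.82×10⁵ V) = 0.539 J.

0.539 J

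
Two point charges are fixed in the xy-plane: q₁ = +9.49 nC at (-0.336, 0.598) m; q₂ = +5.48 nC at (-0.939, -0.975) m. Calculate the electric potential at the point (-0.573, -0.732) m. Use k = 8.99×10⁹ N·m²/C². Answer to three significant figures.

The total potential is the scalar sum of each charge's contribution, V = Σ kqᵢ/rᵢ.
Distances from the field point to each charge: r₁ = 1.35 m, r₂ = 0.439 m.
V = k[(9.49×10⁻⁹)/(1.35) + (5.48×10⁻⁹)/(0.439)] = 175 V.

175 V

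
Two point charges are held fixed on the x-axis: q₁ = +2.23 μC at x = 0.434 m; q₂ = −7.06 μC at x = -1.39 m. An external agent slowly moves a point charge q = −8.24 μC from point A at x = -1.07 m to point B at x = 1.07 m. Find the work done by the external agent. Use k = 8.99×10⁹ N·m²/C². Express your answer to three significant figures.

For quasistatic motion the external work equals the change in potential energy: W_ext = qΔV = q(V_B − V_A).
At A: distances to the source charges are 1.50 m, 0.320 m; V_A = Σ kqᵢ/rᵢ = -1.85×10⁵ V.
At B: distances to the source charges are 0.636 m, 2.46 m; V_B = Σ kqᵢ/rᵢ = 5720 V.
ΔV = V_B − V_A = 1.91×10⁵ V.
W_ext = qΔV = (-8.24×10⁻⁶ C)(1.91×10⁵ V) = -1.57 J.

-1.57 J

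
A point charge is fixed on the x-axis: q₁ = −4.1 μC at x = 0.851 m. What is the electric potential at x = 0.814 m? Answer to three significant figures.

The total potential is the scalar sum of each charge's contribution, V = Σ kqᵢ/rᵢ.
V = k[(-4.10×10⁻⁶)/(0.0370)] = -9.96×10⁵ V.

-9.96×10⁵ V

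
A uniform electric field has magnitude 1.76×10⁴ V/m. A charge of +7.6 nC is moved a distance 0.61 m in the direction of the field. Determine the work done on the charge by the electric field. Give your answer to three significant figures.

The potential change for a displacement 0.61 m in the direction of the field is ΔV = −Ed = -1.07×10⁴ V.
W_field = −qΔV = 8.16×10⁻⁵ J.

8.16×10⁻⁵ J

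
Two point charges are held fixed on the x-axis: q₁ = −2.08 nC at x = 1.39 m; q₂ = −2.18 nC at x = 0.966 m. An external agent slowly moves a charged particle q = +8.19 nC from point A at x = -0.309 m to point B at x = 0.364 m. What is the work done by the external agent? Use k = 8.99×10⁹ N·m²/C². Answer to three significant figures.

-2.00×10⁻⁷ J

For quasistatic motion the external work equals the change in potential energy: W_ext = qΔV = q(V_B − V_A).
At A: distances to the source charges are 1.70 m, 1.27 m; V_A = Σ kqᵢ/rᵢ = -26.4 V.
At B: distances to the source charges are 1.03 m, 0.602 m; V_B = Σ kqᵢ/rᵢ = -50.8 V.
ΔV = V_B − V_A = -24.4 V.
W_ext = qΔV = (8.19×10⁻⁹ C)(-24.4 V) = -2.00×10⁻⁷ J.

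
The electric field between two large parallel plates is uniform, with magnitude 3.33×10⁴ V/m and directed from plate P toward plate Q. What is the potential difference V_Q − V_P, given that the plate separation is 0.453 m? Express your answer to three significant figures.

-1.51×10⁴ V

In a uniform field, potential decreases in the direction of E: ΔV = −E·d for a displacement d parallel to E.
Going from P to Q is a displacement of 0.453 m along the field, so V_Q − V_P = −Ed = -1.51×10⁴ V.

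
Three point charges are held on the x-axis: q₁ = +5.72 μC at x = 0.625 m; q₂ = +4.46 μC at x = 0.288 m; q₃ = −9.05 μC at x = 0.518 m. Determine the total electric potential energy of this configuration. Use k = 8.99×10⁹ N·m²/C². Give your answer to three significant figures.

The assembly work is the sum of pairwise potential energies, U = Σ_{i<j} kqᵢqⱼ/rᵢⱼ.
Pair separations: r₁₂ = 0.337 m, r₁₃ = 0.107 m, r₂₃ = 0.230 m.
U = (0.681) + (-4.35) + (-1.58) = -5.25 J.

-5.25 J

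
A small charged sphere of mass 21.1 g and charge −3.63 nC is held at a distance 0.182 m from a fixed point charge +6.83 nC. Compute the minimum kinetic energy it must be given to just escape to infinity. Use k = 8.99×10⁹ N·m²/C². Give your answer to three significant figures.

To just escape, total mechanical energy must reach zero at infinity: ½mv²_min + U = 0, so ½mv²_min = −U = |kQq|/r.
|U| = |kQq|/r = (8.99×10⁹ N·m²/C²)(6.83×10⁻⁹)(3.63×10⁻⁹)/(0.182) = 1.22×10⁻⁶ J.

1.22×10⁻⁶ J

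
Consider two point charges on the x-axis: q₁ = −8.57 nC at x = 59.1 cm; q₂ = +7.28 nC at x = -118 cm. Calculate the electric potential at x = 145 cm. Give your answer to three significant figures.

-64.8 V

The total potential is the scalar sum of each charge's contribution, V = Σ kqᵢ/rᵢ.
Distances from the field point to each charge: r₁ = 0.859 m, r₂ = 2.63 m.
V = k[(-8.57×10⁻⁹)/(0.859) + (7.28×10⁻⁹)/(2.63)] = -64.8 V.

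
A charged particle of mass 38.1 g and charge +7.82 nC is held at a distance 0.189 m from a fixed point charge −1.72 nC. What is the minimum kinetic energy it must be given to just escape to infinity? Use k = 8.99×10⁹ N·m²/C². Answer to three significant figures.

To just escape, total mechanical energy must reach zero at infinity: ½mv²_min + U = 0, so ½mv²_min = −U = |kQq|/r.
|U| = |kQq|/r = (8.99×10⁹ N·m²/C²)(1.72×10⁻⁹)(7.82×10⁻⁹)/(0.189) = 6.40×10⁻⁷ J.

6.40×10⁻⁷ J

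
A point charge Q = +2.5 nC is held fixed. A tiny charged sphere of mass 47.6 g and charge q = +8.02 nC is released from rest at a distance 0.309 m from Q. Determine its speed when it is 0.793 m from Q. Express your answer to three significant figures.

3.87×10⁻³ m/s

Only the electrostatic force acts, so mechanical energy is conserved: ½mv² = U₁ − U₂ = kQq(1/r₁ − 1/r₂).
U₁ − U₂ = (8.99×10⁹ N·m²/C²)(2.50×10⁻⁹ C)(8.02×10⁻⁹ C)(1/0.309 − 1/0.793) = 3.56×10⁻⁷ J.
v = √(2·3.56×10⁻⁷/0.0476) = 3.87×10⁻³ m/s.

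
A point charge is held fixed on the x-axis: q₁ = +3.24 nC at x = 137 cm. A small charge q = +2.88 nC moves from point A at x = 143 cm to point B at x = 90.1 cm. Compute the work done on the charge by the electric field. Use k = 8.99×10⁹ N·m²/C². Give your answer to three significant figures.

1.22×10⁻⁶ J

The work done by the electric force is W_field = −ΔU = −q(V_B − V_A) = q(V_A − V_B).
At A: distance to the source charge is 0.0600 m; V_A = kq₁/r = 485 V.
At B: distance to the source charge is 0.469 m; V_B = kq₁/r = 62.1 V.
ΔV = V_B − V_A = -423 V.
W_field = −qΔV = −(2.88×10⁻⁹ C)(-423 V) = 1.22×10⁻⁶ J.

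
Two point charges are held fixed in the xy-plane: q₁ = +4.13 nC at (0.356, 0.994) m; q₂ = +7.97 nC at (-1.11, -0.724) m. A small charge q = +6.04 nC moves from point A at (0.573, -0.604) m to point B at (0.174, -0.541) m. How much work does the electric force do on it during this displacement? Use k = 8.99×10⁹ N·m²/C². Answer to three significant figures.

The work done by the electric force is W_field = −ΔU = −q(V_B − V_A) = q(V_A − V_B).
At A: distances to the source charges are 1.61 m, 1.69 m; V_A = Σ kqᵢ/rᵢ = 65.5 V.
At B: distances to the source charges are 1.55 m, 1.30 m; V_B = Σ kqᵢ/rᵢ = 79.3 V.
ΔV = V_B − V_A = 13.8 V.
W_field = −qΔV = −(6.04×10⁻⁹ C)(13.8 V) = -8.32×10⁻⁸ J.

-8.32×10⁻⁸ J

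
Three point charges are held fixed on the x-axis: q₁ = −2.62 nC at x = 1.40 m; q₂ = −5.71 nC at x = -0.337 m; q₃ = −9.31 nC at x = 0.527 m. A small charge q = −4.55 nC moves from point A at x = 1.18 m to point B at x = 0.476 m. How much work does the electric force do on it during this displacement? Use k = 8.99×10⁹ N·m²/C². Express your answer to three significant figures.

The work done by the electric force is W_field = −ΔU = −q(V_B − V_A) = q(V_A − V_B).
At A: distances to the source charges are 0.220 m, 1.52 m, 0.653 m; V_A = Σ kqᵢ/rᵢ = -269 V.
At B: distances to the source charges are 0.924 m, 0.813 m, 0.0510 m; V_B = Σ kqᵢ/rᵢ = -1730 V.
ΔV = V_B − V_A = -1460 V.
W_field = −qΔV = −(-4.55×10⁻⁹ C)(-1460 V) = -6.65×10⁻⁶ J.

-6.65×10⁻⁶ J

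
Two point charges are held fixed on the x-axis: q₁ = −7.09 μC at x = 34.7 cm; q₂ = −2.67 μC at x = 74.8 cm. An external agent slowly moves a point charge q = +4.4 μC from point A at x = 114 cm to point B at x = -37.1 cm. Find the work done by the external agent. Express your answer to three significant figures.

For quasistatic motion the external work equals the change in potential energy: W_ext = qΔV = q(V_B − V_A).
At A: distances to the source charges are 0.793 m, 0.392 m; V_A = Σ kqᵢ/rᵢ = -1.42×10⁵ V.
At B: distances to the source charges are 0.718 m, 1.12 m; V_B = Σ kqᵢ/rᵢ = -1.10×10⁵ V.
ΔV = V_B − V_A = 3.14×10⁴ V.
W_ext = qΔV = (4.40×10⁻⁶ C)(3.14×10⁴ V) = 0.138 J.

0.138 J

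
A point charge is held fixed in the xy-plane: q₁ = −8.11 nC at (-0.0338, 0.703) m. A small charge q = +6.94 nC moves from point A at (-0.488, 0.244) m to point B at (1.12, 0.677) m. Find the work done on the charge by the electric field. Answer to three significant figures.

The work done by the electric force is W_field = −ΔU = −q(V_B − V_A) = q(V_A − V_B).
At A: distance to the source charge is 0.646 m; V_A = kq₁/r = -113 V.
At B: distance to the source charge is 1.15 m; V_B = kq₁/r = -63.2 V.
ΔV = V_B − V_A = 49.7 V.
W_field = −qΔV = −(6.94×10⁻⁹ C)(49.7 V) = -3.45×10⁻⁷ J.

-3.45×10⁻⁷ J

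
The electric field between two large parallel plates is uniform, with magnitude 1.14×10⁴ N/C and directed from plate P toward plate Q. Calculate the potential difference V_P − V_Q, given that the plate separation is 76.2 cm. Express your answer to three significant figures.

In a uniform field, potential decreases in the direction of E: ΔV = −E·d for a displacement d parallel to E.
Going from Q to P is a displacement of 76.2 cm opposite to the field, so V_P − V_Q = +Ed = 8690 V.

8690 V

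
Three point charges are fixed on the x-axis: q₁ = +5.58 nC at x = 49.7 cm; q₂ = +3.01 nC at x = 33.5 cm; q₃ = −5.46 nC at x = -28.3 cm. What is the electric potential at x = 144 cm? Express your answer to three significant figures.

Electric potential is a scalar, so the contributions from each charge add algebraically: V = Σ kqᵢ/rᵢ.
Distances from the field point to each charge: r₁ = 0.943 m, r₂ = 1.10 m, r₃ = 1.72 m.
V = k[(5.58×10⁻⁹)/(0.943) + (3.01×10⁻⁹)/(1.10) + (-5.46×10⁻⁹)/(1.72)] = 49.2 V.

49.2 V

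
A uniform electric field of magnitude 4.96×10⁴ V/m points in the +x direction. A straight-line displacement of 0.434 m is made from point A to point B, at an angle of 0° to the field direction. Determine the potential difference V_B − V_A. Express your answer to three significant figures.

Only the component of displacement along E changes the potential: ΔV = −E·d·cosθ.
ΔV = −(4.96×10⁴ V/m)(0.434 m)cos0° = -2.15×10⁴ V.

-2.15×10⁴ V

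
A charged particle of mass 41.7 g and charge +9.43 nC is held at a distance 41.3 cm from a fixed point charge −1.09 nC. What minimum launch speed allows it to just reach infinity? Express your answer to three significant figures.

3.28×10⁻³ m/s

To just escape, total mechanical energy must reach zero at infinity: ½mv²_min + U = 0, so ½mv²_min = −U = |kQq|/r.
|U| = |kQq|/r = (8.99×10⁹ N·m²/C²)(1.09×10⁻⁹)(9.43×10⁻⁹)/(0.413) = 2.24×10⁻⁷ J.
v_min = √(2|U|/m) = √(2·2.24×10⁻⁷/0.0417) = 3.28×10⁻³ m/s.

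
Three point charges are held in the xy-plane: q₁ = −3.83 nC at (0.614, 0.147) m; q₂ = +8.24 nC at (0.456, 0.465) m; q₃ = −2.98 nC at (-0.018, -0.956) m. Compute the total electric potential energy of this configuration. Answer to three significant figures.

-8.66×10⁻⁷ J

The work to assemble the configuration equals its total potential energy, U = Σ kqᵢqⱼ/rᵢⱼ over all pairs.
Pair separations: r₁₂ = 0.355 m, r₁₃ = 1.27 m, r₂₃ = 1.50 m.
U = (-7.99×10⁻⁷) + (8.07×10⁻⁸) + (-1.47×10⁻⁷) = -8.66×10⁻⁷ J.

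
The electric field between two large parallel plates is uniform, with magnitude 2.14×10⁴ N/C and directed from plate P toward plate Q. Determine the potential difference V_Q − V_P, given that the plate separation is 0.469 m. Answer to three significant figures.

-1.00×10⁴ V

In a uniform field, potential decreases in the direction of E: ΔV = −E·d for a displacement d parallel to E.
Going from P to Q is a displacement of 0.469 m along the field, so V_Q − V_P = −Ed = -1.00×10⁴ V.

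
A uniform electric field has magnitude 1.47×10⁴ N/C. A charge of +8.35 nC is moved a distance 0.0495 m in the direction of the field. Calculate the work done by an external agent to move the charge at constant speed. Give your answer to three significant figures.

-6.08×10⁻⁶ J

The potential change for a displacement 0.0495 m in the direction of the field is ΔV = −Ed = -728 V.
W_ext = qΔV = -6.08×10⁻⁶ J.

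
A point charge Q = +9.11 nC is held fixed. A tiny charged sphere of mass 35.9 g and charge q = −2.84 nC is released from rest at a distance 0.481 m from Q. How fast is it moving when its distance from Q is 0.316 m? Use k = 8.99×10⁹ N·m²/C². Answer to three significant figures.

Only the electrostatic force acts, so mechanical energy is conserved: ½mv² = U₁ − U₂ = kQq(1/r₁ − 1/r₂).
U₁ − U₂ = (8.99×10⁹ N·m²/C²)(9.11×10⁻⁹ C)(-2.84×10⁻⁹ C)(1/0.481 − 1/0.316) = 2.52×10⁻⁷ J.
v = √(2·2.52×10⁻⁷/0.0359) = 3.75×10⁻³ m/s.

3.75×10⁻³ m/s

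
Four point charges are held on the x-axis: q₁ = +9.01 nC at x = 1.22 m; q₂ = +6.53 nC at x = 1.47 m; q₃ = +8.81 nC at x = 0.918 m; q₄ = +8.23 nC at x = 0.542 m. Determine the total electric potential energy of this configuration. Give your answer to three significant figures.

The work to assemble the configuration equals its total potential energy, U = Σ kqᵢqⱼ/rᵢⱼ over all pairs.
Pair separations: r₁₂ = 0.250 m, r₁₃ = 0.302 m, r₁₄ = 0.678 m, r₂₃ = 0.552 m, r₂₄ = 0.928 m, r₃₄ = 0.376 m.
Summing all 6 pair terms gives U = 8.65×10⁻⁶ J.

8.65×10⁻⁶ J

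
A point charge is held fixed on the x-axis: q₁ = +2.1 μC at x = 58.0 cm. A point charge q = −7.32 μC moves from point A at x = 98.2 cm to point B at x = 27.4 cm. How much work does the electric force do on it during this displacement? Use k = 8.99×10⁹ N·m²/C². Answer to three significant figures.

The work done by the electric force is W_field = −ΔU = −q(V_B − V_A) = q(V_A − V_B).
At A: distance to the source charge is 0.402 m; V_A = kq₁/r = 4.70×10⁴ V.
At B: distance to the source charge is 0.306 m; V_B = kq₁/r = 6.17×10⁴ V.
ΔV = V_B − V_A = 1.47×10⁴ V.
W_field = −qΔV = −(-7.32×10⁻⁶ C)(1.47×10⁴ V) = 0.108 J.

0.108 J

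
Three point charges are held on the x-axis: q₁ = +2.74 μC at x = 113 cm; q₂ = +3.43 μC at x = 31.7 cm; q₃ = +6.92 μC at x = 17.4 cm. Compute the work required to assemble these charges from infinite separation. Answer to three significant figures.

The work to assemble the configuration equals its total potential energy, U = Σ kqᵢqⱼ/rᵢⱼ over all pairs.
Pair separations: r₁₂ = 0.813 m, r₁₃ = 0.956 m, r₂₃ = 0.143 m.
U = (0.104) + (0.178) + (1.49) = 1.77 J.

1.77 J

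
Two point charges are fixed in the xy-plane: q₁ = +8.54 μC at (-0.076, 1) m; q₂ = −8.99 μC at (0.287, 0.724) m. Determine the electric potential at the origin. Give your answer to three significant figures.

The total potential is the scalar sum of each charge's contribution, V = Σ kqᵢ/rᵢ.
Distances from the field point to each charge: r₁ = 1.00 m, r₂ = 0.779 m.
V = k[(8.54×10⁻⁶)/(1.00) + (-8.99×10⁻⁶)/(0.779)] = -2.72×10⁴ V.

-2.72×10⁴ V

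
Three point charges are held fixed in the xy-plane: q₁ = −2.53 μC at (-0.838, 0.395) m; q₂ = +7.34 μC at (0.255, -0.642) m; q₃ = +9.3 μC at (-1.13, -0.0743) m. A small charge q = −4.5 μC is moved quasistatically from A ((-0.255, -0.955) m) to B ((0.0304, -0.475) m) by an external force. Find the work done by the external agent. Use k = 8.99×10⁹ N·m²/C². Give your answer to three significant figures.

For quasistatic motion the external work equals the change in potential energy: W_ext = qΔV = q(V_B − V_A).
At A: distances to the source charges are 1.47 m, 0.598 m, 1.24 m; V_A = Σ kqᵢ/rᵢ = 1.62×10⁵ V.
At B: distances to the source charges are 1.23 m, 0.280 m, 1.23 m; V_B = Σ kqᵢ/rᵢ = 2.85×10⁵ V.
ΔV = V_B − V_A = 1.23×10⁵ V.
W_ext = qΔV = (-4.50×10⁻⁶ C)(1.23×10⁵ V) = -0.554 J.

-0.554 J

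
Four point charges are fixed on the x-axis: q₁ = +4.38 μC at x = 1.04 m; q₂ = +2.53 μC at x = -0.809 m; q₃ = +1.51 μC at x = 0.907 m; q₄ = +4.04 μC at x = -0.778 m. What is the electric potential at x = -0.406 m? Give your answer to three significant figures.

1.92×10⁵ V

Electric potential is a scalar, so the contributions from each charge add algebraically: V = Σ kqᵢ/rᵢ.
Distances from the field point to each charge: r₁ = 1.45 m, r₂ = 0.403 m, r₃ = 1.31 m, r₄ = 0.372 m.
V = k[(4.38×10⁻⁶)/(1.45) + (2.53×10⁻⁶)/(0.403) + (1.51×10⁻⁶)/(1.31) + (4.04×10⁻⁶)/(0.372)] = 1.92×10⁵ V.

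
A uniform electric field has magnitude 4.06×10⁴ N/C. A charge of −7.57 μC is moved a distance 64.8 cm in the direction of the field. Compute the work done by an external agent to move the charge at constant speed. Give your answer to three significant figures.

0.199 J

The potential change for a displacement 64.8 cm in the direction of the field is ΔV = −Ed = -2.63×10⁴ V.
W_ext = qΔV = 0.199 J.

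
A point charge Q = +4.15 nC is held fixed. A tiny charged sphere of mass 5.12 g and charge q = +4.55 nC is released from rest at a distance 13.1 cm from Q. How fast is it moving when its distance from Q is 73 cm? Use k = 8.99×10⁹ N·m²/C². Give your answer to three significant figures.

0.0204 m/s

Only the electrostatic force acts, so mechanical energy is conserved: ½mv² = U₁ − U₂ = kQq(1/r₁ − 1/r₂).
U₁ − U₂ = (8.99×10⁹ N·m²/C²)(4.15×10⁻⁹ C)(4.55×10⁻⁹ C)(1/0.131 − 1/0.730) = 1.06×10⁻⁶ J.
v = √(2·1.06×10⁻⁶/5.12×10⁻³) = 0.0204 m/s.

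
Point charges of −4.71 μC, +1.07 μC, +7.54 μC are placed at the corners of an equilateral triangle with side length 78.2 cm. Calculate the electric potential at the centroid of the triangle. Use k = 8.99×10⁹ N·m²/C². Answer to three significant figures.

7.77×10⁴ V

The total potential is the scalar sum of each charge's contribution, V = Σ kqᵢ/rᵢ.
The distance from each vertex to the centroid is a/√3 = 0.451 m.
V = k[(-4.71×10⁻⁶)/(0.451) + (1.07×10⁻⁶)/(0.451) + (7.54×10⁻⁶)/(0.451)] = 7.77×10⁴ V.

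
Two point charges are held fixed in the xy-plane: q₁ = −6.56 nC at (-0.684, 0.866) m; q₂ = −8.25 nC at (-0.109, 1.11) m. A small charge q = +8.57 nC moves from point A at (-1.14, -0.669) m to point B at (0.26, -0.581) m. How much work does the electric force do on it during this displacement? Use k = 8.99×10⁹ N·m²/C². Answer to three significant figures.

The work done by the electric force is W_field = −ΔU = −q(V_B − V_A) = q(V_A − V_B).
At A: distances to the source charges are 1.60 m, 2.06 m; V_A = Σ kqᵢ/rᵢ = -72.9 V.
At B: distances to the source charges are 1.73 m, 1.73 m; V_B = Σ kqᵢ/rᵢ = -77.0 V.
ΔV = V_B − V_A = -4.09 V.
W_field = −qΔV = −(8.57×10⁻⁹ C)(-4.09 V) = 3.50×10⁻⁸ J.

3.50×10⁻⁸ J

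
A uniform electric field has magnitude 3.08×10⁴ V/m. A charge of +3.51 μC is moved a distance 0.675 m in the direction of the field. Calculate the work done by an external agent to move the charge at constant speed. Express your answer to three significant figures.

-0.0730 J

The potential change for a displacement 0.675 m in the direction of the field is ΔV = −Ed = -2.08×10⁴ V.
W_ext = qΔV = -0.0730 J.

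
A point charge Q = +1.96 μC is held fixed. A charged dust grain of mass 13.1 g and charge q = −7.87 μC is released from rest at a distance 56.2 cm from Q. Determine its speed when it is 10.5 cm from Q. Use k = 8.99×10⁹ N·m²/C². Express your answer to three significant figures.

12.8 m/s

Only the electrostatic force acts, so mechanical energy is conserved: ½mv² = U₁ − U₂ = kQq(1/r₁ − 1/r₂).
U₁ − U₂ = (8.99×10⁹ N·m²/C²)(1.96×10⁻⁶ C)(-7.87×10⁻⁶ C)(1/0.562 − 1/0.105) = 1.07 J.
v = √(2·1.07/0.0131) = 12.8 m/s.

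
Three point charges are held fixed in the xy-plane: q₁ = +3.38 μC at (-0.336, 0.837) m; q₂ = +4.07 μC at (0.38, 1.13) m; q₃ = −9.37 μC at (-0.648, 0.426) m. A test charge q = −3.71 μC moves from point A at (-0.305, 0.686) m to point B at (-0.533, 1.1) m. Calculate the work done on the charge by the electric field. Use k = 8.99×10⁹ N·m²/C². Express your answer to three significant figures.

-0.137 J

The work done by the electric force is W_field = −ΔU = −q(V_B − V_A) = q(V_A − V_B).
At A: distances to the source charges are 0.154 m, 0.816 m, 0.430 m; V_A = Σ kqᵢ/rᵢ = 4.62×10⁴ V.
At B: distances to the source charges are 0.329 m, 0.913 m, 0.684 m; V_B = Σ kqᵢ/rᵢ = 9330 V.
ΔV = V_B − V_A = -3.69×10⁴ V.
W_field = −qΔV = −(-3.71×10⁻⁶ C)(-3.69×10⁴ V) = -0.137 J.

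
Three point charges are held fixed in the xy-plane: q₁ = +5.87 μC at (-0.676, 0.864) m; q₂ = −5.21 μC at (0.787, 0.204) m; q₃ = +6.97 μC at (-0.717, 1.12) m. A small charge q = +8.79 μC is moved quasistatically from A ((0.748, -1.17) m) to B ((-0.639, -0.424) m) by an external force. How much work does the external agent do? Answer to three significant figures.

For quasistatic motion the external work equals the change in potential energy: W_ext = qΔV = q(V_B − V_A).
At A: distances to the source charges are 2.48 m, 1.37 m, 2.72 m; V_A = Σ kqᵢ/rᵢ = 1.02×10⁴ V.
At B: distances to the source charges are 1.29 m, 1.56 m, 1.55 m; V_B = Σ kqᵢ/rᵢ = 5.14×10⁴ V.
ΔV = V_B − V_A = 4.12×10⁴ V.
W_ext = qΔV = (8.79×10⁻⁶ C)(4.12×10⁴ V) = 0.362 J.

0.362 J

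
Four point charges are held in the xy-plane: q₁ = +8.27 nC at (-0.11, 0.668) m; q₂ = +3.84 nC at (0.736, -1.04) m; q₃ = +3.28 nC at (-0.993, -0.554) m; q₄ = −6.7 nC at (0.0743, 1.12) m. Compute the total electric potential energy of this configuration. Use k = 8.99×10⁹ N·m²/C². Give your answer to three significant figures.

The work to assemble the configuration equals its total potential energy, U = Σ kqᵢqⱼ/rᵢⱼ over all pairs.
Pair separations: r₁₂ = 1.91 m, r₁₃ = 1.51 m, r₁₄ = 0.488 m, r₂₃ = 1.80 m, r₂₄ = 2.26 m, r₃₄ = 1.99 m.
Summing all 6 pair terms gives U = -8.48×10⁻⁷ J.

-8.48×10⁻⁷ J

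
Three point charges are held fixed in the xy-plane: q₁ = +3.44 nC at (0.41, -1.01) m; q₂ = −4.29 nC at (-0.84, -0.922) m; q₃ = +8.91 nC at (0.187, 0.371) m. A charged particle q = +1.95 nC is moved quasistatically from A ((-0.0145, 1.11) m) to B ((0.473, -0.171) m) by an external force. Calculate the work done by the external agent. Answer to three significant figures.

7.93×10⁻⁸ J

For quasistatic motion the external work equals the change in potential energy: W_ext = qΔV = q(V_B − V_A).
At A: distances to the source charges are 2.16 m, 2.19 m, 0.766 m; V_A = Σ kqᵢ/rᵢ = 101 V.
At B: distances to the source charges are 0.841 m, 1.51 m, 0.613 m; V_B = Σ kqᵢ/rᵢ = 142 V.
ΔV = V_B − V_A = 40.7 V.
W_ext = qΔV = (1.95×10⁻⁹ C)(40.7 V) = 7.93×10⁻⁸ J.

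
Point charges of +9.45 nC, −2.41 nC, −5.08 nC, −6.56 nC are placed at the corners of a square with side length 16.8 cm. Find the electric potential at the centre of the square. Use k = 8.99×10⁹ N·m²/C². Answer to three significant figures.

-348 V

The total potential is the scalar sum of each charge's contribution, V = Σ kqᵢ/rᵢ.
The distance from each corner to the centre is a√2/2 = 0.119 m.
V = k[(9.45×10⁻⁹)/(0.119) + (-2.41×10⁻⁹)/(0.119) + (-5.08×10⁻⁹)/(0.119) + (-6.56×10⁻⁹)/(0.119)] = -348 V.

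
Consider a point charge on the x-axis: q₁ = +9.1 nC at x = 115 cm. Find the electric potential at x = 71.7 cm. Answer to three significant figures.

189 V

The total potential is the scalar sum of each charge's contribution, V = Σ kqᵢ/rᵢ.
V = k[(9.10×10⁻⁹)/(0.433)] = 189 V.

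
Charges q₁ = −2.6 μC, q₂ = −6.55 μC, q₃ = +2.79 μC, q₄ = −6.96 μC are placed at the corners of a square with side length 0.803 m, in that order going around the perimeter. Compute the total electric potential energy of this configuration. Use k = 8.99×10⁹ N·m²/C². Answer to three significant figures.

The assembly work is the sum of pairwise potential energies, U = Σ_{i<j} kqᵢqⱼ/rᵢⱼ.
The four side pairs have separation 0.803 m and the two diagonal pairs 1.14 m.
Summing all 6 pair terms gives U = 0.275 J.

0.275 J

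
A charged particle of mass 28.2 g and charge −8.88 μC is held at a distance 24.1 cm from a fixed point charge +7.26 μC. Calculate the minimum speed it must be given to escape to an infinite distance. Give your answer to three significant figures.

To just escape, total mechanical energy must reach zero at infinity: ½mv²_min + U = 0, so ½mv²_min = −U = |kQq|/r.
|U| = |kQq|/r = (8.99×10⁹ N·m²/C²)(7.26×10⁻⁶)(8.88×10⁻⁶)/(0.241) = 2.40 J.
v_min = √(2|U|/m) = √(2·2.40/0.0282) = 13.1 m/s.

13.1 m/s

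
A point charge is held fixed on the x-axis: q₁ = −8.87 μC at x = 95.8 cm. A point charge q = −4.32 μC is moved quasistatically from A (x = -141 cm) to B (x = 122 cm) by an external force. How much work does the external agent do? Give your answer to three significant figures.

For quasistatic motion the external work equals the change in potential energy: W_ext = qΔV = q(V_B − V_A).
At A: distance to the source charge is 2.37 m; V_A = kq₁/r = -3.37×10⁴ V.
At B: distance to the source charge is 0.262 m; V_B = kq₁/r = -3.04×10⁵ V.
ΔV = V_B − V_A = -2.71×10⁵ V.
W_ext = qΔV = (-4.32×10⁻⁶ C)(-2.71×10⁵ V) = 1.17 J.

1.17 J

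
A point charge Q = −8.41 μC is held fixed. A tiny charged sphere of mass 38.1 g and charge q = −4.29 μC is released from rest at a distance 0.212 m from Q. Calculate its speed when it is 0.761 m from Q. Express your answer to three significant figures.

Only the electrostatic force acts, so mechanical energy is conserved: ½mv² = U₁ − U₂ = kQq(1/r₁ − 1/r₂).
U₁ − U₂ = (8.99×10⁹ N·m²/C²)(-8.41×10⁻⁶ C)(-4.29×10⁻⁶ C)(1/0.212 − 1/0.761) = 1.10 J.
v = √(2·1.10/0.0381) = 7.61 m/s.

7.61 m/s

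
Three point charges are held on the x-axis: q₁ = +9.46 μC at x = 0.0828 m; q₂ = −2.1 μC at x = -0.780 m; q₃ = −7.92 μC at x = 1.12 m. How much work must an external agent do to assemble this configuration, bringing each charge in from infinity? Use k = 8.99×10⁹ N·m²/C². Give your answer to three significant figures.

-0.778 J

The work to assemble the configuration equals its total potential energy, U = Σ kqᵢqⱼ/rᵢⱼ over all pairs.
Pair separations: r₁₂ = 0.863 m, r₁₃ = 1.04 m, r₂₃ = 1.90 m.
U = (-0.207) + (-0.649) + (0.0787) = -0.778 J.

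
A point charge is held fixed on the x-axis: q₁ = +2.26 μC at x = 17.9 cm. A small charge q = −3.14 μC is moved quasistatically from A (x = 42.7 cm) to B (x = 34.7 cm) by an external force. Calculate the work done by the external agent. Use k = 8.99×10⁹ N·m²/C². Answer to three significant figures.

For quasistatic motion the external work equals the change in potential energy: W_ext = qΔV = q(V_B − V_A).
At A: distance to the source charge is 0.248 m; V_A = kq₁/r = 8.19×10⁴ V.
At B: distance to the source charge is 0.168 m; V_B = kq₁/r = 1.21×10⁵ V.
ΔV = V_B − V_A = 3.90×10⁴ V.
W_ext = qΔV = (-3.14×10⁻⁶ C)(3.90×10⁴ V) = -0.122 J.

-0.122 J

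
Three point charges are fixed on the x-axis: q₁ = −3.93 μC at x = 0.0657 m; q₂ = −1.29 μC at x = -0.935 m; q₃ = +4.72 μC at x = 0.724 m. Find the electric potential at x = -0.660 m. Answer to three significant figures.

-6.02×10⁴ V

Electric potential is a scalar, so the contributions from each charge add algebraically: V = Σ kqᵢ/rᵢ.
Distances from the field point to each charge: r₁ = 0.726 m, r₂ = 0.275 m, r₃ = 1.38 m.
V = k[(-3.93×10⁻⁶)/(0.726) + (-1.29×10⁻⁶)/(0.275) + (4.72×10⁻⁶)/(1.38)] = -6.02×10⁴ V.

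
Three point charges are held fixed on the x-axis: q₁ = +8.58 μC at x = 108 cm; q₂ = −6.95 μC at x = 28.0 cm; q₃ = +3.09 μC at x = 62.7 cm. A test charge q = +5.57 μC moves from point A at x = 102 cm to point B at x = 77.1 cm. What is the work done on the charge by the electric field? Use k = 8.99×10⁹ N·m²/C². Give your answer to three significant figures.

5.33 J

The work done by the electric force is W_field = −ΔU = −q(V_B − V_A) = q(V_A − V_B).
At A: distances to the source charges are 0.0600 m, 0.740 m, 0.393 m; V_A = Σ kqᵢ/rᵢ = 1.27×10⁶ V.
At B: distances to the source charges are 0.309 m, 0.491 m, 0.144 m; V_B = Σ kqᵢ/rᵢ = 3.15×10⁵ V.
ΔV = V_B − V_A = -9.57×10⁵ V.
W_field = −qΔV = −(5.57×10⁻⁶ C)(-9.57×10⁵ V) = 5.33 J.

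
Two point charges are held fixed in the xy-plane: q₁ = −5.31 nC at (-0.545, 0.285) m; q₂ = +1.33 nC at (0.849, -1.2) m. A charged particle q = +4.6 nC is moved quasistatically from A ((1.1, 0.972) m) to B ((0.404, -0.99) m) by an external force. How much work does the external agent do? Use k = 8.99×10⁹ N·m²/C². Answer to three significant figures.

For quasistatic motion the external work equals the change in potential energy: W_ext = qΔV = q(V_B − V_A).
At A: distances to the source charges are 1.78 m, 2.19 m; V_A = Σ kqᵢ/rᵢ = -21.3 V.
At B: distances to the source charges are 1.59 m, 0.492 m; V_B = Σ kqᵢ/rᵢ = -5.74 V.
ΔV = V_B − V_A = 15.6 V.
W_ext = qΔV = (4.60×10⁻⁹ C)(15.6 V) = 7.16×10⁻⁸ J.

7.16×10⁻⁸ J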